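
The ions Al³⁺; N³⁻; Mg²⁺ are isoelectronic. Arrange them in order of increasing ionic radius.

Al³⁺ < Mg²⁺ < N³⁻

All of these have 10 electrons, so size is governed by nuclear charge alone: the more protons, the stronger the pull on the same electron cloud, and the smaller the ion.
Nuclear charges: Al³⁺ (Z=13), Mg²⁺ (Z=12), N³⁻ (Z=7).
Smallest to largest: Al³⁺ < Mg²⁺ < N³⁻.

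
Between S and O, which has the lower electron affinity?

O is in period 2, group 16; S is in period 3, group 16.
EA tends to increase across a period and decrease down a group, though the pattern is less regular than for IE or radius.
All are in group 16; the group trend (electron affinity increases up the group) applies, with the exception below.
Note the exception: S has a higher electron affinity than O, contrary to the simple trend — the compact 2p subshell of O repels the added electron more than S's larger 3p does.
Tabulated electron affinity (kJ/mol): O 141, S 200.
So O has the lower electron affinity (O < S).

O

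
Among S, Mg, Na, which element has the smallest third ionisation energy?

The third ionization energy removes an electron from the +2 ion. For each element: S²⁺ still has 4 valence electrons; Mg²⁺ is the bare [Ne] core; Na²⁺ is already 1 electron into the core.
Pulling an electron out of a noble-gas core costs far more than removing a remaining valence electron, so Na and Mg sit at the high end of IE_3.
Tabulated IE_3 (kJ/mol): S 3357, Mg 7733, Na 6910.
So the third ionization energies run S < Na < Mg.

S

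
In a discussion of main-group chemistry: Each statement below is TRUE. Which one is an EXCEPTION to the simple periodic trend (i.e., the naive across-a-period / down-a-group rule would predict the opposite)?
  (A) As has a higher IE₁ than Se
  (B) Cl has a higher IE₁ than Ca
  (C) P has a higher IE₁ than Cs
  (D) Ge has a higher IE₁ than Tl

(A)

The general trend: IE₁ increases across a period and decreases down a group.
(A) As (period 4, group 15) vs Se (period 4, group 16): the stated order contradicts the simple trend.
(B) Cl (period 3, group 17) vs Ca (period 4, group 2): the stated order agrees with the simple trend.
(C) P (period 3, group 15) vs Cs (period 6, group 1): the stated order agrees with the simple trend.
(D) Ge (period 4, group 14) vs Tl (period 6, group 13): the stated order agrees with the simple trend.
The exception is (A): Se (4p⁴) ionizes more easily than half-filled As (4p³).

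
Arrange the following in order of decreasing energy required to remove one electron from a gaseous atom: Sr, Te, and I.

Sr is in period 5, group 2; Te is in period 5, group 16; I is in period 5, group 17.
IE₁ increases left→right with effective nuclear charge and decreases top→bottom as the valence shell moves farther out.
All lie in period 5, so first ionization energy increases left to right.
So from highest to lowest: I > Te > Sr.

I > Te > Sr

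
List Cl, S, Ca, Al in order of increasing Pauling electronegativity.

Al is in period 3, group 13; S is in period 3, group 16; Cl is in period 3, group 17; Ca is in period 4, group 2.
Smaller atoms with higher effective nuclear charge are more electronegative.
Neither a single period nor a single group — weigh both effects.
Al > Ca: both effects reinforce here, so Al is clearly the higher of the two.
S > Al: both are in period 3; the period trend gives S the larger value.
Cl > S: both are in period 3; the period trend gives Cl the larger value.
For reference (Pauling): Al 1.61, S 2.58, Cl 3.16, Ca 1.00.
So from lowest to highest: Ca < Al < S < Cl.

Ca < Al < S < Cl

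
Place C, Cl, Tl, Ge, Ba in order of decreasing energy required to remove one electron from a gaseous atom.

Cl > C > Ge > Tl > Ba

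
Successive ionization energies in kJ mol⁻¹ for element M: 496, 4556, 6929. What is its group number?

Group 1

Look for the largest jump between consecutive ionization energies: IE2/IE1 ≈ 9.2, far larger than any earlier ratio.
That jump marks the point where a core electron is being removed. So the atom has 1 valence electron.
A main-group element with 1 valence electron is in group 1.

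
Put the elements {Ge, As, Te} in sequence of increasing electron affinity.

As, Ge, Te

Ge is in period 4, group 14; As is in period 4, group 15; Te is in period 5, group 16.
Electron affinity generally becomes more exothermic across a period toward the halogens and less exothermic down a group.
Here both period and group differ, so the two effects have to be weighed against each other.
Ge > As: this pair runs against the simple trend — see the exception note.
Te > Ge: the two effects oppose for this pair; the across-period effect wins (190 vs 119 kJ/mol).
Note the exception: Ge has a higher electron affinity than As, contrary to the simple trend — adding an electron to As's half-filled 4p³ is unfavourable, so Ge (4p²) has the more exothermic EA.
Tabulated electron affinity (kJ/mol): Ge 119, As 78, Te 190.
So from lowest to highest: As < Ge < Te.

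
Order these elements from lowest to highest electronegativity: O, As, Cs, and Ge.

Cs, Ge, As, O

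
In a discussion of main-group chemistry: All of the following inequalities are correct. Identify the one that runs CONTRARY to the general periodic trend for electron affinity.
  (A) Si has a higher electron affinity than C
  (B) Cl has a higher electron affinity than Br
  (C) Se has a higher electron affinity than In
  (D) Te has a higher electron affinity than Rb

(A)

The general trend: electron affinity increases across a period and decreases down a group.
(A) Si (period 3, group 14) vs C (period 2, group 14): the stated order contradicts the simple trend.
(B) Cl (period 3, group 17) vs Br (period 4, group 17): the stated order agrees with the simple trend.
(C) Se (period 4, group 16) vs In (period 5, group 13): the stated order agrees with the simple trend.
(D) Te (period 5, group 16) vs Rb (period 5, group 1): the stated order agrees with the simple trend.
The exception is (A): Si's larger, more diffuse 3p orbitals accept an added electron slightly more readily than C's compact 2p.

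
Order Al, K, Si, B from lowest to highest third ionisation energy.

Al < Si < B < K

IE_3 is the cost of taking one more electron from the +2 cation: Al²⁺ still has 1 valence electron; K²⁺ is already 1 electron into the core; Si²⁺ still has 2 valence electrons; B²⁺ still has 1 valence electron.
Core electrons are held far more tightly than valence electrons, so K tops the IE_3 order.
Valence configurations: Al²⁺ [Ne]3s¹, Si²⁺ [Ne]3s², B²⁺ [He]2s¹.
Approximate IE_3 values (kJ/mol): Al 2745, K 4420, Si 3232, B 3660.
Overall IE_3 order: Al < Si < B < K.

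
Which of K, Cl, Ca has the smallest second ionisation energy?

The second ionization energy removes an electron from the +1 ion. For each element: K⁺ is the bare [Ar] core; Cl⁺ still has 6 valence electrons; Ca⁺ still has 1 valence electron.
Pulling an electron out of a noble-gas core costs far more than removing a remaining valence electron, so K sits at the high end of IE_2.
Valence configurations: Cl⁺ [Ne]3s²3p⁴, Ca⁺ [Ar]4s¹.
The numbers (kJ/mol): K 3052, Cl 2298, Ca 1145.
Hence IE_2: Ca < Cl < K.

Ca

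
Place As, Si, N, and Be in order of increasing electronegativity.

Be, Si, As, N

Be is in period 2, group 2; N is in period 2, group 15; Si is in period 3, group 14; As is in period 4, group 15.
Atoms toward the upper right of the periodic table pull bonding electrons most strongly.
These span different periods and groups, so the two trends combine.
Si > Be: period and group pull opposite ways; the across-period shift dominates (1.90 vs 1.57).
As > Si: period and group pull opposite ways; the across-period shift dominates (2.18 vs 1.90).
N > As: they share group 15; the group trend gives N the larger value.
For reference (Pauling): Be 1.57, N 3.04, Si 1.90, As 2.18.
So from lowest to highest: Be < Si < As < N.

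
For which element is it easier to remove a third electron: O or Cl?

After 2 electrons have been removed, what remains? O²⁺ still has 4 valence electrons; Cl²⁺ still has 5 valence electrons.
All are still removing valence electrons, so compare the +2 ions as you would atoms: IE_3 generally rises across a period (higher Z_eff) and falls down a group (larger shell), subject to the usual subshell exceptions.
Valence configurations: O²⁺ [He]2s²2p², Cl²⁺ [Ne]3s²3p³.
The numbers (kJ/mol): O 5300, Cl 3822.
Putting it together, IE_3: Cl < O.

Cl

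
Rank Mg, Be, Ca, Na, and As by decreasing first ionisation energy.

First ionization energy rises across a period (greater Z_eff holds electrons more tightly) and falls down a group (valence electrons are farther from the nucleus).
Here both period and group differ, so the two effects have to be weighed against each other.
Ca > Na: the two effects oppose for this pair; the across-period effect wins (590 vs 496 kJ/mol).
Mg > Ca: Mg sits above Ca in group 2, so the down-group effect alone puts Mg higher.
Be > Mg: Be sits above Mg in group 2, so the down-group effect alone puts Be higher.
As > Be: the two effects oppose for this pair; the across-period effect wins (947 vs 900 kJ/mol).
For reference (kJ/mol): Be 900, Na 496, Mg 738, Ca 590, As 947.
So from highest to lowest: As > Be > Mg > Ca > Na.

As > Be > Mg > Ca > Na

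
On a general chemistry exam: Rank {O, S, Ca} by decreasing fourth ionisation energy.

After 3 electrons have been removed, what remains? O³⁺ still has 3 valence electrons; S³⁺ still has 3 valence electrons; Ca³⁺ is already 1 electron into the core.
Usually core removal costs more than valence removal, but here the competition is close: a tightly held n=2 valence electron can cost more to remove than an n=3 core electron, so the actual values have to decide it.
Valence configurations: O³⁺ [He]2s²2p¹, S³⁺ [Ne]3s²3p¹.
Approximate IE_4 values (kJ/mol): O 7469, S 4556, Ca 6491.
Hence IE_4: S < Ca < O.

O > Ca > S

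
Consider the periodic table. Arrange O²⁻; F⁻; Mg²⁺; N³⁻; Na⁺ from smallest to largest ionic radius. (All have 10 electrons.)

Mg²⁺ < Na⁺ < F⁻ < O²⁻ < N³⁻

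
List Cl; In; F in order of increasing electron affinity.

In, F, Cl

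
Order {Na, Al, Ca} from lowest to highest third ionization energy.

After 2 electrons have been removed, what remains? Na²⁺ is already 1 electron into the core; Al²⁺ still has 1 valence electron; Ca²⁺ is the bare [Ar] core.
Core electrons are held far more tightly than valence electrons, so Ca and Na top the IE_3 order.
The numbers (kJ/mol): Na 6910, Al 2745, Ca 4912.
Hence IE_3: Al < Ca < Na.

Al < Ca < Na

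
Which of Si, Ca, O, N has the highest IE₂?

O

Consider each +1 ion: Si⁺ still has 3 valence electrons; Ca⁺ still has 1 valence electron; O⁺ still has 5 valence electrons; N⁺ still has 4 valence electrons.
All are still removing valence electrons, so compare the +1 ions as you would atoms: IE_2 generally rises across a period (higher Z_eff) and falls down a group (larger shell), subject to the usual subshell exceptions.
Valence configurations: Si⁺ [Ne]3s²3p¹, Ca⁺ [Ar]4s¹, O⁺ [He]2s²2p³, N⁺ [He]2s²2p².
The numbers (kJ/mol): Si 1577, Ca 1145, O 3388, N 2856.
Putting it together, IE_2: Ca < Si < N < O.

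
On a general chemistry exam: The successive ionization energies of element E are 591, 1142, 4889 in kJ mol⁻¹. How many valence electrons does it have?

2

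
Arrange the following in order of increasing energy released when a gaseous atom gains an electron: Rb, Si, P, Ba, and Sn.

Ba < Rb < P < Sn < Si

Atoms with high Z_eff and room in the valence shell (especially the halogens) have the most exothermic electron affinities.
Here both period and group differ, so the two effects have to be weighed against each other.
Rb > Ba: the two effects oppose for this pair; the down-group effect wins (47 vs 14 kJ/mol).
P > Rb: relative to Rb, both the across-period and down-group shifts push P's electron affinity up.
Sn > P: this pair runs against the simple trend — see the exception note.
Si > Sn: Si sits above Sn in group 14, so the down-group effect alone puts Si higher.
Note the exception: Sn has a higher electron affinity than P, contrary to the simple trend — adding an electron to P's half-filled np³ subshell costs electron-pairing energy.
Note the exception: Si has a higher electron affinity than P, contrary to the simple trend — adding an electron to P's half-filled 3p³ is unfavourable, so Si (3p²) has the more exothermic EA.
For reference (kJ/mol): Si 134, P 72, Rb 47, Sn 107, Ba 14.
So from lowest to highest: Ba < Rb < P < Sn < Si.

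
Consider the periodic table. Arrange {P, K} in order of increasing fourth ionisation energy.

P < K

IE_4 is the cost of taking one more electron from the +3 cation: P³⁺ still has 2 valence electrons; K³⁺ is already 2 electrons into the core.
Core electrons are held far more tightly than valence electrons, so K tops the IE_4 order.
The numbers (kJ/mol): P 4964, K 5877.
Hence IE_4: P < K.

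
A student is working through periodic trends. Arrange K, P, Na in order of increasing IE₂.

P < K < Na

IE_2 is the cost of taking one more electron from the +1 cation: K⁺ is the bare [Ar] core; P⁺ still has 4 valence electrons; Na⁺ is the bare [Ne] core.
Breaking into a closed-shell core is much more expensive than removing a leftover valence electron — K and Na have the largest IE_2 here.
Tabulated IE_2 (kJ/mol): K 3052, P 1907, Na 4562.
So the second ionization energies run P < K < Na.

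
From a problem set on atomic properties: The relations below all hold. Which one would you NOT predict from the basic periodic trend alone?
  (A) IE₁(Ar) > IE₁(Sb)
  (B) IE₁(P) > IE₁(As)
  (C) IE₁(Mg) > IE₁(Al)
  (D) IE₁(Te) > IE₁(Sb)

(C)

The general trend: first ionization energy increases across a period and decreases down a group.
(A) Ar (period 3, group 18) vs Sb (period 5, group 15): the stated order agrees with the simple trend.
(B) P (period 3, group 15) vs As (period 4, group 15): the stated order agrees with the simple trend.
(C) Mg (period 3, group 2) vs Al (period 3, group 13): the stated order contradicts the simple trend.
(D) Te (period 5, group 16) vs Sb (period 5, group 15): the stated order agrees with the simple trend.
The exception is (C): Al's single 3p electron is easier to remove than one from Mg's filled 3s².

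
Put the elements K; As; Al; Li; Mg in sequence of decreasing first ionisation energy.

Removing the outermost electron gets harder across a period and easier down a group.
Here both period and group differ, so the two effects have to be weighed against each other.
Li > K: Li sits above K in group 1, so the down-group effect alone puts Li higher.
Al > Li: the two effects oppose for this pair; the across-period effect wins (578 vs 520 kJ/mol).
Mg > Al: this pair runs against the simple trend — see the exception note.
As > Mg: period and group pull opposite ways; the across-period shift dominates (947 vs 738 kJ/mol).
Note the exception: Mg has a higher first ionization energy than Al, contrary to the simple trend — Al's single 3p electron is easier to remove than one from Mg's filled 3s².
Tabulated first ionization energy (kJ/mol): Li 520, Mg 738, Al 578, K 419, As 947.
So from highest to lowest: As > Mg > Al > Li > K.

As, Mg, Al, Li, K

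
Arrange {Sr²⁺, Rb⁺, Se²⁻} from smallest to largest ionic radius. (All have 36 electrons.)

Sr²⁺ < Rb⁺ < Se²⁻

All of these have 36 electrons, so size is governed by nuclear charge alone: the more protons, the stronger the pull on the same electron cloud, and the smaller the ion.
Nuclear charges: Sr²⁺ (Z=38), Rb⁺ (Z=37), Se²⁻ (Z=34).
Smallest to largest: Sr²⁺ < Rb⁺ < Se²⁻.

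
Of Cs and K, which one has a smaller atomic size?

K

Across a period the added protons contract the valence shell; down a group each new principal shell makes the atom larger.
All are in group 1, so atomic radius increases down the group.
So K has the smaller atomic size (K < Cs).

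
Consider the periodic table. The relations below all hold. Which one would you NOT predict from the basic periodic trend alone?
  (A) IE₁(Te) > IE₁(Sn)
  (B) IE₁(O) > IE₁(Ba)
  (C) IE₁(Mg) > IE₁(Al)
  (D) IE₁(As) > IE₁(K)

(C)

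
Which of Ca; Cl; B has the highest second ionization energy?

B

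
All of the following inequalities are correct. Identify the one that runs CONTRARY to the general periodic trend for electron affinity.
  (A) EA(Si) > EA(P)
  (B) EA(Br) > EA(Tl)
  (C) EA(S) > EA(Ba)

(A)

The general trend: electron affinity increases across a period and decreases down a group.
(A) Si (period 3, group 14) vs P (period 3, group 15): the stated order contradicts the simple trend.
(B) Br (period 4, group 17) vs Tl (period 6, group 13): the stated order agrees with the simple trend.
(C) S (period 3, group 16) vs Ba (period 6, group 2): the stated order agrees with the simple trend.
The exception is (A): adding an electron to P's half-filled 3p³ is unfavourable, so Si (3p²) has the more exothermic EA.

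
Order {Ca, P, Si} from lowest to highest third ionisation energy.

IE_3 is the cost of taking one more electron from the +2 cation: Ca²⁺ is the bare [Ar] core; P²⁺ still has 3 valence electrons; Si²⁺ still has 2 valence electrons.
Pulling an electron out of a noble-gas core costs far more than removing a remaining valence electron, so Ca sits at the high end of IE_3.
Valence configurations: P²⁺ [Ne]3s²3p¹, Si²⁺ [Ne]3s².
P²⁺ loses a lone 3p electron whereas Si²⁺ must break into a filled 3s² pair, so IE_3(Si) > IE_3(P) even though P has the higher nuclear charge.
Tabulated IE_3 (kJ/mol): Ca 4912, P 2914, Si 3232.
Hence IE_3: P < Si < Ca.

P < Si < Ca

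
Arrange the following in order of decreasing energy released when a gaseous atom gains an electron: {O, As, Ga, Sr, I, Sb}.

I, O, Sb, As, Ga, Sr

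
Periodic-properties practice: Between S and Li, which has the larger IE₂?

Li

The second ionization energy removes an electron from the +1 ion. For each element: S⁺ still has 5 valence electrons; Li⁺ is the bare [He] core.
Breaking into a closed-shell core is much more expensive than removing a leftover valence electron — Li has the largest IE_2 here.
Tabulated IE_2 (kJ/mol): S 2252, Li 7298.
So the second ionization energies run S < Li.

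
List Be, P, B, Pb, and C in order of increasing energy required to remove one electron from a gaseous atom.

Pb < B < Be < P < C

Be is in period 2, group 2; B is in period 2, group 13; C is in period 2, group 14; P is in period 3, group 15; Pb is in period 6, group 14.
Removing the outermost electron gets harder across a period and easier down a group.
These span different periods and groups, so the two trends combine.
B > Pb: period and group pull opposite ways; the down-group shift dominates (801 vs 716 kJ/mol).
Be > B: this pair runs against the simple trend — see the exception note.
P > Be: the two effects oppose for this pair; the across-period effect wins (1012 vs 900 kJ/mol).
C > P: the two effects oppose for this pair; the down-group effect wins (1086 vs 1012 kJ/mol).
Note the exception: Be has a higher first ionization energy than B, contrary to the simple trend — removing B's lone 2p electron is easier than breaking Be's filled 2s².
Tabulated first ionization energy (kJ/mol): Be 900, B 801, C 1086, P 1012, Pb 716.
So from lowest to highest: Pb < B < Be < P < C.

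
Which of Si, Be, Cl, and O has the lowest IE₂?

Consider each +1 ion: Si⁺ still has 3 valence electrons; Be⁺ still has 1 valence electron; Cl⁺ still has 6 valence electrons; O⁺ still has 5 valence electrons.
All are still removing valence electrons, so compare the +1 ions as you would atoms: IE_2 generally rises across a period (higher Z_eff) and falls down a group (larger shell), subject to the usual subshell exceptions.
Valence configurations: Si⁺ [Ne]3s²3p¹, Be⁺ [He]2s¹, Cl⁺ [Ne]3s²3p⁴, O⁺ [He]2s²2p³.
Approximate IE_2 values (kJ/mol): Si 1577, Be 1757, Cl 2298, O 3388.
Hence IE_2: Si < Be < Cl < O.

Si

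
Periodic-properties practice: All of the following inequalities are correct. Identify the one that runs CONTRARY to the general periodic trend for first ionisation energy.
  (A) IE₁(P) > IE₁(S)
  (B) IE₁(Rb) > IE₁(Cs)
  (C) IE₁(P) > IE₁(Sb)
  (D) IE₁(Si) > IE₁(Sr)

(A)

The general trend: first ionisation energy increases across a period and decreases down a group.
(A) P (period 3, group 15) vs S (period 3, group 16): the stated order contradicts the simple trend.
(B) Rb (period 5, group 1) vs Cs (period 6, group 1): the stated order agrees with the simple trend.
(C) P (period 3, group 15) vs Sb (period 5, group 15): the stated order agrees with the simple trend.
(D) Si (period 3, group 14) vs Sr (period 5, group 2): the stated order agrees with the simple trend.
The exception is (A): S (3p⁴) ionizes more easily than half-filled P (3p³) because the paired 3p electron in S is pushed out by e⁻–e⁻ repulsion.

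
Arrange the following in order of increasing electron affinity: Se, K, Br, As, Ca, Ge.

Ca < K < As < Ge < Se < Br

EA tends to increase across a period and decrease down a group, though the pattern is less regular than for IE or radius.
All lie in period 4; the across-period trend (electron affinity increases left to right) applies, with the exception below.
Note the exception: K has a higher electron affinity than Ca, contrary to the simple trend — adding an electron to Ca (ns²) has to open a new, higher-energy np subshell, which is unfavourable.
Note the exception: Ge has a higher electron affinity than As, contrary to the simple trend — adding an electron to As's half-filled 4p³ is unfavourable, so Ge (4p²) has the more exothermic EA.
For reference (kJ/mol): K 48, Ca 2, Ge 119, As 78, Se 195, Br 325.
So from lowest to highest: Ca < K < As < Ge < Se < Br.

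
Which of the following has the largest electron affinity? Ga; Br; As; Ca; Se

Br

Ca is in period 4, group 2; Ga is in period 4, group 13; As is in period 4, group 15; Se is in period 4, group 16; Br is in period 4, group 17.
Adding an electron releases more energy for atoms nearer the top right (short of the noble gases).
All lie in period 4, so electron affinity increases left to right.
The largest electron affinity among these belongs to Br.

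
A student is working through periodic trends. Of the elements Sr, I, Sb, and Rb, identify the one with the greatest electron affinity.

Rb is in period 5, group 1; Sr is in period 5, group 2; Sb is in period 5, group 15; I is in period 5, group 17.
Electron affinity generally becomes more exothermic across a period toward the halogens and less exothermic down a group.
All lie in period 5; the across-period trend (electron affinity increases left to right) applies, with the exception below.
Note the exception: Rb has a higher electron affinity than Sr, contrary to the simple trend — adding an electron to Sr (ns²) has to open a new, higher-energy np subshell, which is unfavourable.
For reference (kJ/mol): Rb 47, Sr 5, Sb 103, I 295.
The greatest electron affinity among these belongs to I.

I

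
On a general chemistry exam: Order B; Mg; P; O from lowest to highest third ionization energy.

After 2 electrons have been removed, what remains? B²⁺ still has 1 valence electron; Mg²⁺ is the bare [Ne] core; P²⁺ still has 3 valence electrons; O²⁺ still has 4 valence electrons.
Core electrons are held far more tightly than valence electrons, so Mg tops the IE_3 order.
Valence configurations: B²⁺ [He]2s¹, P²⁺ [Ne]3s²3p¹, O²⁺ [He]2s²2p².
Tabulated IE_3 (kJ/mol): B 3660, Mg 7733, P 2914, O 5300.
Putting it together, IE_3: P < B < O < Mg.

P < B < O < Mg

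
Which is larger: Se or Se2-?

Se2-

Forming Se2- adds 2 electrons to Se. More electron–electron repulsion in the same shell, with unchanged nuclear charge, lets the cloud expand.
An anion is larger than its parent atom: Se2- > Se.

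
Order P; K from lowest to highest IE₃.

After 2 electrons have been removed, what remains? P²⁺ still has 3 valence electrons; K²⁺ is already 1 electron into the core.
Breaking into a closed-shell core is much more expensive than removing a leftover valence electron — K has the largest IE_3 here.
The numbers (kJ/mol): P 2914, K 4420.
Putting it together, IE_3: P < K.

P < K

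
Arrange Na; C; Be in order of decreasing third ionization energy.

Be > Na > C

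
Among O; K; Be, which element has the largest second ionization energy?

O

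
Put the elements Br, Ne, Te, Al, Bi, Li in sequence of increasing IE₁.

Li is in period 2, group 1; Ne is in period 2, group 18; Al is in period 3, group 13; Br is in period 4, group 17; Te is in period 5, group 16; Bi is in period 6, group 15.
IE₁ increases left→right with effective nuclear charge and decreases top→bottom as the valence shell moves farther out.
These span different periods and groups, so the two trends combine.
Al > Li: the two effects oppose for this pair; the across-period effect wins (578 vs 520 kJ/mol).
Bi > Al: period and group pull opposite ways; the across-period shift dominates (703 vs 578 kJ/mol).
Te > Bi: relative to Bi, both the across-period and down-group shifts push Te's first ionization energy up.
Br > Te: relative to Te, both the across-period and down-group shifts push Br's first ionization energy up.
Ne > Br: both effects reinforce here, so Ne is clearly the higher of the two.
Tabulated first ionization energy (kJ/mol): Li 520, Ne 2081, Al 578, Br 1140, Te 869, Bi 703.
So from lowest to highest: Li < Al < Bi < Te < Br < Ne.

Li, Al, Bi, Te, Br, Ne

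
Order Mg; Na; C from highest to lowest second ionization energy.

IE_2 is the cost of taking one more electron from the +1 cation: Mg⁺ still has 1 valence electron; Na⁺ is the bare [Ne] core; C⁺ still has 3 valence electrons.
Pulling an electron out of a noble-gas core costs far more than removing a remaining valence electron, so Na sits at the high end of IE_2.
Valence configurations: Mg⁺ [Ne]3s¹, C⁺ [He]2s²2p¹.
The numbers (kJ/mol): Mg 1451, Na 4562, C 2353.
So the second ionization energies run Mg < C < Na.

Na, C, Mg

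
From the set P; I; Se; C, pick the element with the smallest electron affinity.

C is in period 2, group 14; P is in period 3, group 15; Se is in period 4, group 16; I is in period 5, group 17.
Adding an electron releases more energy for atoms nearer the top right (short of the noble gases).
These sit on a diagonal, where the across-period and down-group effects partly cancel.
C > P: the two effects oppose for this pair; the down-group effect wins (122 vs 72 kJ/mol).
Se > C: the two effects oppose for this pair; the across-period effect wins (195 vs 122 kJ/mol).
I > Se: period and group pull opposite ways; the across-period shift dominates (295 vs 195 kJ/mol).
Tabulated electron affinity (kJ/mol): C 122, P 72, Se 195, I 295.
The smallest electron affinity among these belongs to P.

P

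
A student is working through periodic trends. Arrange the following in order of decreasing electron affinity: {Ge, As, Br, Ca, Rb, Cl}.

Cl is in period 3, group 17; Ca is in period 4, group 2; Ge is in period 4, group 14; As is in period 4, group 15; Br is in period 4, group 17; Rb is in period 5, group 1.
Atoms with high Z_eff and room in the valence shell (especially the halogens) have the most exothermic electron affinities.
Here both period and group differ, so the two effects have to be weighed against each other.
Rb > Ca: this pair runs against the simple trend — see the exception note.
As > Rb: relative to Rb, both the across-period and down-group shifts push As's electron affinity up.
Ge > As: this pair runs against the simple trend — see the exception note.
Br > Ge: both are in period 4; the period trend gives Br the larger value.
Cl > Br: Cl sits above Br in group 17, so the down-group effect alone puts Cl higher.
Note the exception: Rb has a higher electron affinity than Ca, contrary to the simple trend — adding an electron to Ca (ns²) has to open a new, higher-energy np subshell, which is unfavourable.
Note the exception: Ge has a higher electron affinity than As, contrary to the simple trend — adding an electron to As's half-filled 4p³ is unfavourable, so Ge (4p²) has the more exothermic EA.
Tabulated electron affinity (kJ/mol): Cl 349, Ca 2, Ge 119, As 78, Br 325, Rb 47.
So from highest to lowest: Cl > Br > Ge > As > Rb > Ca.

Cl > Br > Ge > As > Rb > Ca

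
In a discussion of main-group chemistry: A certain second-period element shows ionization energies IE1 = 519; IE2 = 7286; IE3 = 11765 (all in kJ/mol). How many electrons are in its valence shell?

Look for the largest jump between consecutive ionization energies: IE2/IE1 ≈ 14.0, far larger than any earlier ratio.
That jump marks the point where a core electron is being removed. So the atom has 1 valence electron.

1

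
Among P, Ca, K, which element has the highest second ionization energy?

K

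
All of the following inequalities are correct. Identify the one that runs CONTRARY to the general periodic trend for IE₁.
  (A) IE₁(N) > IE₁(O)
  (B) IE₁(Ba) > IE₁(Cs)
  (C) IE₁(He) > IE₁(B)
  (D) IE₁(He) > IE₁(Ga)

(A)

The general trend: IE₁ increases across a period and decreases down a group.
(A) N (period 2, group 15) vs O (period 2, group 16): the stated order contradicts the simple trend.
(B) Ba (period 6, group 2) vs Cs (period 6, group 1): the stated order agrees with the simple trend.
(C) He (period 1, group 18) vs B (period 2, group 13): the stated order agrees with the simple trend.
(D) He (period 1, group 18) vs Ga (period 4, group 13): the stated order agrees with the simple trend.
The exception is (A): pairing an electron in O's 2p⁴ costs repulsion energy, so O ionizes more easily than half-filled N (2p³).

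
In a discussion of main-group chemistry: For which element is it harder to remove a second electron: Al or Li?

Li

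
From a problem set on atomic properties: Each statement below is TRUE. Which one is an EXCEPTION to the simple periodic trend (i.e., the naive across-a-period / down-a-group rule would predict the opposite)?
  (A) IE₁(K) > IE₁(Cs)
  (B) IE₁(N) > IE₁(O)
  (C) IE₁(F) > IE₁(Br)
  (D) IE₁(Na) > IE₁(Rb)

The general trend: first ionisation energy increases across a period and decreases down a group.
(A) K (period 4, group 1) vs Cs (period 6, group 1): the stated order agrees with the simple trend.
(B) N (period 2, group 15) vs O (period 2, group 16): the stated order contradicts the simple trend.
(C) F (period 2, group 17) vs Br (period 4, group 17): the stated order agrees with the simple trend.
(D) Na (period 3, group 1) vs Rb (period 5, group 1): the stated order agrees with the simple trend.
The exception is (B): pairing an electron in O's 2p⁴ costs repulsion energy, so O ionizes more easily than half-filled N (2p³).

(B)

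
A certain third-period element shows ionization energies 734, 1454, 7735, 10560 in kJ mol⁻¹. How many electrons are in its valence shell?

Look for the largest jump between consecutive ionization energies: IE3/IE2 ≈ 5.3, far larger than any earlier ratio.
That jump marks the point where a core electron is being removed. So the atom has 2 valence electrons.

2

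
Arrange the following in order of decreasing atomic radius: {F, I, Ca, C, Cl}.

C is in period 2, group 14; F is in period 2, group 17; Cl is in period 3, group 17; Ca is in period 4, group 2; I is in period 5, group 17.
Across a period the added protons contract the valence shell; down a group each new principal shell makes the atom larger.
These span different periods and groups, so the two trends combine.
C > F: C lies to the left of F in period 2, so the across-period effect alone puts C larger.
Cl > C: period and group pull opposite ways; the down-group shift dominates (99 vs 75 pm).
I > Cl: I sits below Cl in group 17, so the down-group effect alone puts I larger.
Ca > I: period and group pull opposite ways; the across-period shift dominates (171 vs 133 pm).
Tabulated atomic radius (pm): C 75, F 64, Cl 99, Ca 171, I 133.
So from largest to smallest: Ca > I > Cl > C > F.

Ca > I > Cl > C > F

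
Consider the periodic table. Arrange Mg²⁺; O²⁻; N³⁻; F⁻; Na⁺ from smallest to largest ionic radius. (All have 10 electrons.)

Mg²⁺, Na⁺, F⁻, O²⁻, N³⁻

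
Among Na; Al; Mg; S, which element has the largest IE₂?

The second ionization energy removes an electron from the +1 ion. For each element: Na⁺ is the bare [Ne] core; Al⁺ still has 2 valence electrons; Mg⁺ still has 1 valence electron; S⁺ still has 5 valence electrons.
Pulling an electron out of a noble-gas core costs far more than removing a remaining valence electron, so Na sits at the high end of IE_2.
Valence configurations: Al⁺ [Ne]3s², Mg⁺ [Ne]3s¹, S⁺ [Ne]3s²3p³.
Approximate IE_2 values (kJ/mol): Na 4562, Al 1817, Mg 1451, S 2252.
So the second ionization energies run Mg < Al < S < Na.

Na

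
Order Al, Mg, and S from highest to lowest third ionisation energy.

Mg > S > Al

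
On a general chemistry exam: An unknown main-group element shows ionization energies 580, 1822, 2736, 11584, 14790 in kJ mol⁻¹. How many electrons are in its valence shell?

3

Look for the largest jump between consecutive ionization energies: IE4/IE3 ≈ 4.2, far larger than any earlier ratio.
That jump marks the point where a core electron is being removed. So the atom has 3 valence electrons.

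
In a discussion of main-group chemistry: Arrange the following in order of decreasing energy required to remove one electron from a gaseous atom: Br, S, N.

N is in period 2, group 15; S is in period 3, group 16; Br is in period 4, group 17.
Removing the outermost electron gets harder across a period and easier down a group.
A diagonal step moves right (one effect) and down (the opposite effect) at once.
Br > S: period and group pull opposite ways; the across-period shift dominates (1140 vs 1000 kJ/mol).
N > Br: period and group pull opposite ways; the down-group shift dominates (1402 vs 1140 kJ/mol).
Tabulated first ionization energy (kJ/mol): N 1402, S 1000, Br 1140.
So from highest to lowest: N > Br > S.

N, Br, S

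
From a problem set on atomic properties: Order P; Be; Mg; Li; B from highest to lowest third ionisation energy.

The third ionization energy removes an electron from the +2 ion. For each element: P²⁺ still has 3 valence electrons; Be²⁺ is the bare [He] core; Mg²⁺ is the bare [Ne] core; Li²⁺ is already 1 electron into the core; B²⁺ still has 1 valence electron.
Pulling an electron out of a noble-gas core costs far more than removing a remaining valence electron, so Mg, Li and Be sit at the high end of IE_3.
Valence configurations: P²⁺ [Ne]3s²3p¹, B²⁺ [He]2s¹.
The numbers (kJ/mol): P 2914, Be 14849, Mg 7733, Li 11815, B 3660.
So the third ionization energies run P < B < Mg < Li < Be.

Be > Li > Mg > B > P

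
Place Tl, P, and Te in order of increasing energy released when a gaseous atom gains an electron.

Tl, P, Te

Electron affinity generally becomes more exothermic across a period toward the halogens and less exothermic down a group.
These span different periods and groups, so the two trends combine.
P > Tl: both effects reinforce here, so P is clearly the higher of the two.
Te > P: period and group pull opposite ways; the across-period shift dominates (190 vs 72 kJ/mol).
Approximate values (kJ/mol): P 72, Te 190, Tl 19.
So from lowest to highest: Tl < P < Te.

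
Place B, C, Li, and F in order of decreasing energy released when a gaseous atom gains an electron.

EA tends to increase across a period and decrease down a group, though the pattern is less regular than for IE or radius.
All lie in period 2; the across-period trend (electron affinity increases left to right) applies, with the exception below.
Note the exception: Li has a higher electron affinity than B, contrary to the simple trend — B's ns²np¹ configuration gives only a small electron affinity — the sparsely filled np subshell binds an added electron weakly.
For reference (kJ/mol): Li 60, B 27, C 122, F 328.
So from highest to lowest: F > C > Li > B.

F, C, Li, B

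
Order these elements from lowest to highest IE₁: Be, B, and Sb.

B, Sb, Be

Removing the outermost electron gets harder across a period and easier down a group.
Neither a single period nor a single group — weigh both effects.
Sb > B: the two effects oppose for this pair; the across-period effect wins (831 vs 801 kJ/mol).
Be > Sb: period and group pull opposite ways; the down-group shift dominates (900 vs 831 kJ/mol).
Note the exception: Be has a higher first ionization energy than B, contrary to the simple trend — removing B's lone 2p electron is easier than breaking Be's filled 2s².
For reference (kJ/mol): Be 900, B 801, Sb 831.
So from lowest to highest: B < Sb < Be.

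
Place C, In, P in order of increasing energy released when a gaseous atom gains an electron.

C is in period 2, group 14; P is in period 3, group 15; In is in period 5, group 13.
EA tends to increase across a period and decrease down a group, though the pattern is less regular than for IE or radius.
These span different periods and groups, so the two trends combine.
P > In: relative to In, both the across-period and down-group shifts push P's electron affinity up.
C > P: the two effects oppose for this pair; the down-group effect wins (122 vs 72 kJ/mol).
Approximate values (kJ/mol): C 122, P 72, In 29.
So from lowest to highest: In < P < C.

In, P, C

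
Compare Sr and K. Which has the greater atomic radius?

K

K is in period 4, group 1; Sr is in period 5, group 2.
Atomic radius shrinks across a period as nuclear charge pulls the same shell inward, and grows down a group as new shells are added.
These sit on a diagonal, where the across-period and down-group effects partly cancel.
K > Sr: period and group pull opposite ways; the across-period shift dominates (196 vs 185 pm).
Tabulated atomic radius (pm): K 196, Sr 185.
So K has the greater atomic radius (K > Sr).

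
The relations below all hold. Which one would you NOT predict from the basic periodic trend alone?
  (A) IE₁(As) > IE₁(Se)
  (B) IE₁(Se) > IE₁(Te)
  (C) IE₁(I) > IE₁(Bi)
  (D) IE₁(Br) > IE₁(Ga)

(A)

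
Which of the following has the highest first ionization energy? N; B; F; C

First ionization energy rises across a period (greater Z_eff holds electrons more tightly) and falls down a group (valence electrons are farther from the nucleus).
All lie in period 2, so first ionization energy increases left to right.
The highest first ionization energy among these belongs to F.

F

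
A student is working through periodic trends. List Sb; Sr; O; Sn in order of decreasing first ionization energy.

O > Sb > Sn > Sr

O is in period 2, group 16; Sr is in period 5, group 2; Sn is in period 5, group 14; Sb is in period 5, group 15.
Removing the outermost electron gets harder across a period and easier down a group.
Here both period and group differ, so the two effects have to be weighed against each other.
Sn > Sr: Sn lies to the right of Sr in period 5, so the across-period effect alone puts Sn higher.
Sb > Sn: both are in period 5; the period trend gives Sb the larger value.
O > Sb: both effects reinforce here, so O is clearly the higher of the two.
Tabulated first ionization energy (kJ/mol): O 1314, Sr 550, Sn 709, Sb 831.
So from highest to lowest: O > Sb > Sn > Sr.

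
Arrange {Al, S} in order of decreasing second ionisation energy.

S > Al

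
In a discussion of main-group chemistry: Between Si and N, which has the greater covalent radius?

N is in period 2, group 15; Si is in period 3, group 14.
Radius decreases left→right (rising Z_eff, same n) and increases top→bottom (higher n).
These span different periods and groups, so the two trends combine.
Si > N: both effects reinforce here, so Si is clearly the larger of the two.
Approximate values (pm): N 71, Si 116.
So Si has the greater covalent radius (Si > N).

Si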